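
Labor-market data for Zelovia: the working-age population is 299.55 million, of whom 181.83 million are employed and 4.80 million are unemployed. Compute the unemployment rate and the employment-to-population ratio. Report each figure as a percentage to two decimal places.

Labor force = employed + unemployed = 181.83 + 4.80 = 186.63 million.
Unemployment rate = 4.80 / 186.63 = 2.57%.
Employment-population ratio = 181.83 / 299.55 = 60.70%.

Unemployment rate ≈ 2.57%; employment-population ratio ≈ 60.70%.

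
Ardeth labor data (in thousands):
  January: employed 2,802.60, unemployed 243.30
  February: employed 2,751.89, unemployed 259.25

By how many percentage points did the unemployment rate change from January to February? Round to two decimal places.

The unemployment rate changed by +0.62 percentage points.

January: labor force = 2,802.60 + 243.30 = 3,045.90; u = 243.30/3,045.90 = 7.99%.
February: labor force = 2,751.89 + 259.25 = 3,011.14; u = 259.25/3,011.14 = 8.61%.
Change = 8.61% − 7.99% = +0.62 pp.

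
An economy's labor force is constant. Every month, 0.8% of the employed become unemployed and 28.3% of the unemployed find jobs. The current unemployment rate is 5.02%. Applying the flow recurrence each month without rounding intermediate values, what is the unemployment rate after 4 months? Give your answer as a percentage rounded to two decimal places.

With a fixed labor force, u_{t+1} = u_t + s·(1−u_t) − f·u_t = u_t·(1−s−f) + s.
Here 1−s−f = 0.709 and s = 0.008.
u_1 = 0.050200 × 0.709 + 0.008 = 0.043592.
u_2 = 0.043592 × 0.709 + 0.008 = 0.038907.
u_3 = 0.038907 × 0.709 + 0.008 = 0.035585.
u_4 = 0.035585 × 0.709 + 0.008 = 0.033230.

Unemployment rate after four months ≈ 3.32%.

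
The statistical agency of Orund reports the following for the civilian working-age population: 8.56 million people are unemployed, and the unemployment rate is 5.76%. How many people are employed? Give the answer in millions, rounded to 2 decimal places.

Labor force = U / u = 8.56 / 0.0576 ≈ 148.61 million.
Employed = labor force − unemployed = 148.61 − 8.56 = 140.05 million.

About 140.05 million are employed.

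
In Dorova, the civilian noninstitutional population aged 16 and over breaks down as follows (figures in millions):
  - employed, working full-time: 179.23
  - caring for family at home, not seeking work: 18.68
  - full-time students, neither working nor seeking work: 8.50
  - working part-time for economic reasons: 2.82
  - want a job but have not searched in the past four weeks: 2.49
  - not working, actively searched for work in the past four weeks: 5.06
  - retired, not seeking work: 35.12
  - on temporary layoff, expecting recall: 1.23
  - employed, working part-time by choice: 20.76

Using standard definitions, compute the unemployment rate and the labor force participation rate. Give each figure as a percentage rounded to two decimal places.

Employed = 179.23 + 2.82 + 20.76 = 202.81 million (anyone who worked, including part-time for economic reasons, counts as employed).
Unemployed = 5.06 + 1.23 = 6.29 million (jobless and actively searching, or on temporary layoff).
Labor force = 202.81 + 6.29 = 209.10 million.
Not in labor force = 18.68 + 8.50 + 2.49 + 35.12 = 64.79 million (those not working and not actively searching are outside the labor force — including those who want a job but have given up searching).
Civilian working-age population = 209.10 + 64.79 = 273.89 million.
Unemployment rate = 6.29 / 209.10 = 3.01%.
Labor force participation rate = 209.10 / 273.89 = 76.34%.

Unemployment rate ≈ 3.01%; labor force participation rate ≈ 76.34%.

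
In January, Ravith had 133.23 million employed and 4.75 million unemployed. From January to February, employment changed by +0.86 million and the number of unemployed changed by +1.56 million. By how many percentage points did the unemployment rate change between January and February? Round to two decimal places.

The unemployment rate changed by +1.05 percentage points.

January: labor force = 133.23 + 4.75 = 137.98; u = 4.75/137.98 = 3.44%.
February: labor force = 134.09 + 6.31 = 140.40; u = 6.31/140.40 = 4.49%.
Change = 4.49% − 3.44% = +1.05 pp.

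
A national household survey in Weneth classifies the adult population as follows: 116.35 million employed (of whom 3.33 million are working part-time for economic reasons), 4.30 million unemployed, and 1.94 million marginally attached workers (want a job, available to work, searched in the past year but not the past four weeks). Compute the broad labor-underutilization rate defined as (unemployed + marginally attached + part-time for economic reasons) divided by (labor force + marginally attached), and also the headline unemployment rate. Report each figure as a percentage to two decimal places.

Labor force = 116.35 + 4.30 = 120.65 million.
Numerator = 4.30 + 1.94 + 3.33 = 9.57 million.
Denominator = 120.65 + 1.94 = 122.59 million.
Broad rate = 9.57 / 122.59 = 7.81%.
Headline unemployment rate = 4.30 / 120.65 = 3.56%.

Broad underutilization rate ≈ 7.81%; headline unemployment rate ≈ 3.56%.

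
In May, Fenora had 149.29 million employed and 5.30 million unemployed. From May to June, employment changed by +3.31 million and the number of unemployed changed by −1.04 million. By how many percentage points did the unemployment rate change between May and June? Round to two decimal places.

The unemployment rate changed by −0.71 percentage points.

May: labor force = 149.29 + 5.30 = 154.59; u = 5.30/154.59 = 3.43%.
June: labor force = 152.60 + 4.26 = 156.86; u = 4.26/156.86 = 2.72%.
Change = 2.72% − 3.43% = −0.71 pp.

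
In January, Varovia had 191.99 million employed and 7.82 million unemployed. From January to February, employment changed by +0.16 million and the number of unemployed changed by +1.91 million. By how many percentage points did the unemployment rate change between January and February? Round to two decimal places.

The unemployment rate changed by +0.91 percentage points.

January: labor force = 191.99 + 7.82 = 199.81; u = 7.82/199.81 = 3.91%.
February: labor force = 192.15 + 9.73 = 201.88; u = 9.73/201.88 = 4.82%.
Change = 4.82% − 3.91% = +0.91 pp.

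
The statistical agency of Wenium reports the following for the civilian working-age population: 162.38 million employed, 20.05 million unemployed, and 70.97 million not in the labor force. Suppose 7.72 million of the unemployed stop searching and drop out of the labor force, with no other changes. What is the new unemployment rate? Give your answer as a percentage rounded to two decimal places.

Initially, labor force = 162.38 + 20.05 = 182.43 million, so u = 20.05/182.43 = 10.99%.
After the change, unemployed and labor force both fall by 7.72 → E = 162.38, U = 12.33, labor force = 174.71 million.
New unemployment rate = 12.33 / 174.71 = 7.06%.

New unemployment rate ≈ 7.06%.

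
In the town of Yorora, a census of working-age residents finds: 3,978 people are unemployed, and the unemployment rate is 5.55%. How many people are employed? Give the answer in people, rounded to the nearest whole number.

About 67,698 are employed.

Labor force = U / u = 3,978 / 0.0555 ≈ 71,676.
Employed = labor force − unemployed = 71,676 − 3,978 = 67,698.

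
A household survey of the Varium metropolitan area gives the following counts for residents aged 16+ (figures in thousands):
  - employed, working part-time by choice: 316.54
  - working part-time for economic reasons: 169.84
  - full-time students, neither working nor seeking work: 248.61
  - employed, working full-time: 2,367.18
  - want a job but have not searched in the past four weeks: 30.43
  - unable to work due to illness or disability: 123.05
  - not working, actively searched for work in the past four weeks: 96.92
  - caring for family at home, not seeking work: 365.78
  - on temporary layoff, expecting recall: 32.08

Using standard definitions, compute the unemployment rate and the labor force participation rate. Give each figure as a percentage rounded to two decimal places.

Unemployment rate ≈ 4.33%; labor force participation rate ≈ 79.53%.

Employed = 316.54 + 169.84 + 2,367.18 = 2,853.56 thousand (anyone who worked, including part-time for economic reasons, counts as employed).
Unemployed = 96.92 + 32.08 = 129.00 thousand (jobless and actively searching, or on temporary layoff).
Labor force = 2,853.56 + 129.00 = 2,982.56 thousand.
Not in labor force = 248.61 + 30.43 + 123.05 + 365.78 = 767.87 thousand (those not working and not actively searching are outside the labor force — including those who want a job but have given up searching).
Civilian working-age population = 2,982.56 + 767.87 = 3,750.43 thousand.
Unemployment rate = 129.00 / 2,982.56 = 4.33%.
Labor force participation rate = 2,982.56 / 3,750.43 = 79.53%.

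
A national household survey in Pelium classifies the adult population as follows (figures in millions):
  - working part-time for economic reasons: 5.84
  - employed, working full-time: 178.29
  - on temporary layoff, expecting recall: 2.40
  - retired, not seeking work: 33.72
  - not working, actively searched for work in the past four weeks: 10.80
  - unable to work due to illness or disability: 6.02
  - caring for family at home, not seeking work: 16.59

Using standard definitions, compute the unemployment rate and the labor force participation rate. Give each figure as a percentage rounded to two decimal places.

Employed = 5.84 + 178.29 = 184.13 million (anyone who worked, including part-time for economic reasons, counts as employed).
Unemployed = 2.40 + 10.80 = 13.20 million (jobless and actively searching, or on temporary layoff).
Labor force = 184.13 + 13.20 = 197.33 million.
Not in labor force = 33.72 + 6.02 + 16.59 = 56.33 million (those not working and not actively searching are outside the labor force).
Civilian working-age population = 197.33 + 56.33 = 253.66 million.
Unemployment rate = 13.20 / 197.33 = 6.69%.
Labor force participation rate = 197.33 / 253.66 = 77.79%.

Unemployment rate ≈ 6.69%; labor force participation rate ≈ 77.79%.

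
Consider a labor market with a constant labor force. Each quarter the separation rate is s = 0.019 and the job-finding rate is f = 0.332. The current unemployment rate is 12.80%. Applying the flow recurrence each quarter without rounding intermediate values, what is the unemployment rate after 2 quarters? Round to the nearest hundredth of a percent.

Unemployment rate after two quarters ≈ 8.52%.

With a fixed labor force, u_{t+1} = u_t + s·(1−u_t) − f·u_t = u_t·(1−s−f) + s.
Here 1−s−f = 0.649 and s = 0.019.
u_1 = 0.128000 × 0.649 + 0.019 = 0.102072.
u_2 = 0.102072 × 0.649 + 0.019 = 0.085245.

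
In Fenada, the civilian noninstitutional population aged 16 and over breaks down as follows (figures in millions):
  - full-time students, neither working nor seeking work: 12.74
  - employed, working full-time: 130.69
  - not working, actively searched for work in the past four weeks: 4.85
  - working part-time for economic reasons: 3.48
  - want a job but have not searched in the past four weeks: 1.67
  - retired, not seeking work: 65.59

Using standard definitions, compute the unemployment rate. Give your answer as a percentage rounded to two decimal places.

Employed = 130.69 + 3.48 = 134.17 million (anyone who worked, including part-time for economic reasons, counts as employed).
Unemployed = 4.85 million.
Labor force = 134.17 + 4.85 = 139.02 million.
Unemployment rate = 4.85 / 139.02 = 3.49%.

Unemployment rate ≈ 3.49%.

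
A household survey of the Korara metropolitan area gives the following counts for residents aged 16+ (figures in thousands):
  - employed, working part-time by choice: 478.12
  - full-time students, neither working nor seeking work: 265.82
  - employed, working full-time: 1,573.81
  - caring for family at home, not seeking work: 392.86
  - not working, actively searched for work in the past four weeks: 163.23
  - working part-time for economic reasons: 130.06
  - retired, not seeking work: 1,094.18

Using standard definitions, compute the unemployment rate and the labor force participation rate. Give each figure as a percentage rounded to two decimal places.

Employed = 478.12 + 1,573.81 + 130.06 = 2,181.99 thousand (anyone who worked, including part-time for economic reasons, counts as employed).
Unemployed = 163.23 thousand.
Labor force = 2,181.99 + 163.23 = 2,345.22 thousand.
Not in labor force = 265.82 + 392.86 + 1,094.18 = 1,752.86 thousand (those not working and not actively searching are outside the labor force).
Civilian working-age population = 2,345.22 + 1,752.86 = 4,098.08 thousand.
Unemployment rate = 163.23 / 2,345.22 = 6.96%.
Labor force participation rate = 2,345.22 / 4,098.08 = 57.23%.

Unemployment rate ≈ 6.96%; labor force participation rate ≈ 57.23%.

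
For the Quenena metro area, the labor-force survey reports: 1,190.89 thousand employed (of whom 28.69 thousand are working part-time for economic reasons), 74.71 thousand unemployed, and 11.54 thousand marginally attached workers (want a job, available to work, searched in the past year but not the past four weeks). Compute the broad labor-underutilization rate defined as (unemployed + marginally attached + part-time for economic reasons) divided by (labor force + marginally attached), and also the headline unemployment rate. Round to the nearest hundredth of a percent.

Broad underutilization rate ≈ 9.00%; headline unemployment rate ≈ 5.90%.

Labor force = 1,190.89 + 74.71 = 1,265.60 thousand.
Numerator = 74.71 + 11.54 + 28.69 = 114.94 thousand.
Denominator = 1,265.60 + 11.54 = 1,277.14 thousand.
Broad rate = 114.94 / 1,277.14 = 9.00%.
Headline unemployment rate = 74.71 / 1,265.60 = 5.90%.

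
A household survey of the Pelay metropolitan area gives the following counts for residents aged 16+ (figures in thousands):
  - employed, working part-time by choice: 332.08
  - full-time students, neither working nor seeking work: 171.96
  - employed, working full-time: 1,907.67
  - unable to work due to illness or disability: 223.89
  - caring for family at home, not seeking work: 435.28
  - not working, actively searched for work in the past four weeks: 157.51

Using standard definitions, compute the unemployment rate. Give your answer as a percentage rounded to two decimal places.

Employed = 332.08 + 1,907.67 = 2,239.75 thousand.
Unemployed = 157.51 thousand.
Labor force = 2,239.75 + 157.51 = 2,397.26 thousand.
Unemployment rate = 157.51 / 2,397.26 = 6.57%.

Unemployment rate ≈ 6.57%.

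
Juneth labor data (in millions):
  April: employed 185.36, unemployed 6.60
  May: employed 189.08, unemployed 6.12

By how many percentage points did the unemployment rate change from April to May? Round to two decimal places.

April: labor force = 185.36 + 6.60 = 191.96; u = 6.60/191.96 = 3.44%.
May: labor force = 189.08 + 6.12 = 195.20; u = 6.12/195.20 = 3.14%.
Change = 3.14% − 3.44% = −0.30 pp.

The unemployment rate changed by −0.30 percentage points.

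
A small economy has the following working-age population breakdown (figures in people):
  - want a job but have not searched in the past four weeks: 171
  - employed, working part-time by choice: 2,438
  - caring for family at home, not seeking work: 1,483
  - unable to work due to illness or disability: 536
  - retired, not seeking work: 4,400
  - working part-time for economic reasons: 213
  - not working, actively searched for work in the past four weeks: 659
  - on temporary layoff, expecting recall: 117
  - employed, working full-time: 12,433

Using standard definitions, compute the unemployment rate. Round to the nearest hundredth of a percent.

Employed = 2,438 + 213 + 12,433 = 15,084 (anyone who worked, including part-time for economic reasons, counts as employed).
Unemployed = 659 + 117 = 776 (jobless and actively searching, or on temporary layoff).
Labor force = 15,084 + 776 = 15,860.
Unemployment rate = 776 / 15,860 = 4.89%.

Unemployment rate ≈ 4.89%.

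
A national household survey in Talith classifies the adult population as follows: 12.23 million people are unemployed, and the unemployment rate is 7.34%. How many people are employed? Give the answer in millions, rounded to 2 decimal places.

Labor force = U / u = 12.23 / 0.0734 ≈ 166.62 million.
Employed = labor force − unemployed = 166.62 − 12.23 = 154.39 million.

About 154.39 million are employed.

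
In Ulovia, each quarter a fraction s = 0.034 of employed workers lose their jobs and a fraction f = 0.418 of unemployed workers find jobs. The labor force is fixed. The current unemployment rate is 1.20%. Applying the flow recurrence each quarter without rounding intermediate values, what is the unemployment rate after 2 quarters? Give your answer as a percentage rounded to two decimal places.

With a fixed labor force, u_{t+1} = u_t + s·(1−u_t) − f·u_t = u_t·(1−s−f) + s.
Here 1−s−f = 0.548 and s = 0.034.
u_1 = 0.012000 × 0.548 + 0.034 = 0.040576.
u_2 = 0.040576 × 0.548 + 0.034 = 0.056236.

Unemployment rate after two quarters ≈ 5.62%.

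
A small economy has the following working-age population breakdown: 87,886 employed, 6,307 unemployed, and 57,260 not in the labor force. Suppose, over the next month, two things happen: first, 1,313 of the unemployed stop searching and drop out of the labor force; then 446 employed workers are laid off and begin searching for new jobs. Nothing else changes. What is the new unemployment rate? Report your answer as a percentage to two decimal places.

Initially, labor force = 87,886 + 6,307 = 94,193, so u = 6,307/94,193 = 6.70%.
After the first change, unemployed and labor force both fall by 1,313 → E = 87,886, U = 4,994, labor force = 92,880.
After the second change, employed falls and unemployed rises by 446; labor force unchanged → E = 87,440, U = 5,440, labor force = 92,880.
New unemployment rate = 5,440 / 92,880 = 5.86%.

New unemployment rate ≈ 5.86%.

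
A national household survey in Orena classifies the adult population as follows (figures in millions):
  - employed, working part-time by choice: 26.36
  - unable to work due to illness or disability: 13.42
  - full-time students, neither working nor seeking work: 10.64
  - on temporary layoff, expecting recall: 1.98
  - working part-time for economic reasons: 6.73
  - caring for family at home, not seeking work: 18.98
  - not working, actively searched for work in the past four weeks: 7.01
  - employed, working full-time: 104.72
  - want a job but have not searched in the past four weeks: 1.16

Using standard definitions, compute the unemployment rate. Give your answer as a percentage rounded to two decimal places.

Employed = 26.36 + 6.73 + 104.72 = 137.81 million (anyone who worked, including part-time for economic reasons, counts as employed).
Unemployed = 1.98 + 7.01 = 8.99 million (jobless and actively searching, or on temporary layoff).
Labor force = 137.81 + 8.99 = 146.80 million.
Unemployment rate = 8.99 / 146.80 = 6.12%.

Unemployment rate ≈ 6.12%.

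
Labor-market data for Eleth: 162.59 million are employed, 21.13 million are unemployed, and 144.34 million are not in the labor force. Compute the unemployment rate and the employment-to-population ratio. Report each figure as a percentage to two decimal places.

Labor force = employed + unemployed = 162.59 + 21.13 = 183.72 million.
Working-age population = 183.72 + 144.34 = 328.06 million.
Unemployment rate = 21.13 / 183.72 = 11.50%.
Employment-population ratio = 162.59 / 328.06 = 49.56%.

Unemployment rate ≈ 11.50%; employment-population ratio ≈ 49.56%.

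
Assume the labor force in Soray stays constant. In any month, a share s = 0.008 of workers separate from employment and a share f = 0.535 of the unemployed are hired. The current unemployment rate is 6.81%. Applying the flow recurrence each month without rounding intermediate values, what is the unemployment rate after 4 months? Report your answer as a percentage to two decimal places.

With a fixed labor force, u_{t+1} = u_t + s·(1−u_t) − f·u_t = u_t·(1−s−f) + s.
Here 1−s−f = 0.457 and s = 0.008.
u_1 = 0.068100 × 0.457 + 0.008 = 0.039122.
u_2 = 0.039122 × 0.457 + 0.008 = 0.025879.
u_3 = 0.025879 × 0.457 + 0.008 = 0.019827.
u_4 = 0.019827 × 0.457 + 0.008 = 0.017061.

Unemployment rate after four months ≈ 1.71%.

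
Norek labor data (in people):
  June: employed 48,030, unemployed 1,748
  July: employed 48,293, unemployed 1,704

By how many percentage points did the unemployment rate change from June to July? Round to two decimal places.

June: labor force = 48,030 + 1,748 = 49,778; u = 1,748/49,778 = 3.51%.
July: labor force = 48,293 + 1,704 = 49,997; u = 1,704/49,997 = 3.41%.
Change = 3.41% − 3.51% = −0.10 pp.

The unemployment rate changed by −0.10 percentage points.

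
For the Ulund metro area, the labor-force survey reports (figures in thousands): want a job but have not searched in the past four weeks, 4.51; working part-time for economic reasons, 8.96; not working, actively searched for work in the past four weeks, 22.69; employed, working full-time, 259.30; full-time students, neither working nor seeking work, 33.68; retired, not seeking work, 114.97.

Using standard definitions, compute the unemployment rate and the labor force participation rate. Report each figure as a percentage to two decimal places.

Employed = 8.96 + 259.30 = 268.26 thousand (anyone who worked, including part-time for economic reasons, counts as employed).
Unemployed = 22.69 thousand.
Labor force = 268.26 + 22.69 = 290.95 thousand.
Not in labor force = 4.51 + 33.68 + 114.97 = 153.16 thousand (those not working and not actively searching are outside the labor force — including those who want a job but have given up searching).
Civilian working-age population = 290.95 + 153.16 = 444.11 thousand.
Unemployment rate = 22.69 / 290.95 = 7.80%.
Labor force participation rate = 290.95 / 444.11 = 65.51%.

Unemployment rate ≈ 7.80%; labor force participation rate ≈ 65.51%.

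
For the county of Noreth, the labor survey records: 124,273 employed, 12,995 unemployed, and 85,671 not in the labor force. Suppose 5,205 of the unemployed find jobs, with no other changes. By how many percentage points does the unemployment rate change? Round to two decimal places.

The unemployment rate changes by −3.79 percentage points.

Initially, labor force = 124,273 + 12,995 = 137,268, so u = 12,995/137,268 = 9.47%.
After the change, unemployed falls and employed rises by 5,205; labor force unchanged → E = 129,478, U = 7,790, labor force = 137,268.
New unemployment rate = 7,790 / 137,268 = 5.68%.
Change = 5.68% − 9.47% = −3.79 percentage points.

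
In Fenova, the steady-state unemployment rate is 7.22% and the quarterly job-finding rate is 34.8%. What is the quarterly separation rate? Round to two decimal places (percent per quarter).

From u* = s/(s+f): s = u·f/(1−u).
s = 0.0722 × 34.8 / (1 − 0.0722) = 2.5126 / 0.9278 ≈ 2.71% per quarter.

Separation rate ≈ 2.71% per quarter.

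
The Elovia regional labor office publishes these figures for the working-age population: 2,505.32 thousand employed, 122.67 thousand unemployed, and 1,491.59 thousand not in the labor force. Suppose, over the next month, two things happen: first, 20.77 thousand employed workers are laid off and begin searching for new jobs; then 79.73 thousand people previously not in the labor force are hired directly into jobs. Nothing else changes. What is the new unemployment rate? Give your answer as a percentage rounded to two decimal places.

Initially, labor force = 2,505.32 + 122.67 = 2,627.99 thousand, so u = 122.67/2,627.99 = 4.67%.
After the first change, employed falls and unemployed rises by 20.77; labor force unchanged → E = 2,484.55, U = 143.44, labor force = 2,627.99 thousand.
After the second change, employed and labor force both rise by 79.73; unemployed unchanged → E = 2,564.28, U = 143.44, labor force = 2,707.72 thousand.
New unemployment rate = 143.44 / 2,707.72 = 5.30%.

New unemployment rate ≈ 5.30%.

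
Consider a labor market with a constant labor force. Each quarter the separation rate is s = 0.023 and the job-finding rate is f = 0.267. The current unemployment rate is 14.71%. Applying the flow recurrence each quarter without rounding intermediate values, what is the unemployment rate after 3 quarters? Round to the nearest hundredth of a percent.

With a fixed labor force, u_{t+1} = u_t + s·(1−u_t) − f·u_t = u_t·(1−s−f) + s.
Here 1−s−f = 0.710 and s = 0.023.
u_1 = 0.147100 × 0.710 + 0.023 = 0.127441.
u_2 = 0.127441 × 0.710 + 0.023 = 0.113483.
u_3 = 0.113483 × 0.710 + 0.023 = 0.103573.

Unemployment rate after three quarters ≈ 10.36%.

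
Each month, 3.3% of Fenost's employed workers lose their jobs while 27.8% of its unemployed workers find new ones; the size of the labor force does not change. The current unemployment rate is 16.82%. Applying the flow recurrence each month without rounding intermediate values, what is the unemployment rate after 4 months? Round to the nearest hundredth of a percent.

With a fixed labor force, u_{t+1} = u_t + s·(1−u_t) − f·u_t = u_t·(1−s−f) + s.
Here 1−s−f = 0.689 and s = 0.033.
u_1 = 0.168200 × 0.689 + 0.033 = 0.148890.
u_2 = 0.148890 × 0.689 + 0.033 = 0.135585.
u_3 = 0.135585 × 0.689 + 0.033 = 0.126418.
u_4 = 0.126418 × 0.689 + 0.033 = 0.120102.

Unemployment rate after four months ≈ 12.01%.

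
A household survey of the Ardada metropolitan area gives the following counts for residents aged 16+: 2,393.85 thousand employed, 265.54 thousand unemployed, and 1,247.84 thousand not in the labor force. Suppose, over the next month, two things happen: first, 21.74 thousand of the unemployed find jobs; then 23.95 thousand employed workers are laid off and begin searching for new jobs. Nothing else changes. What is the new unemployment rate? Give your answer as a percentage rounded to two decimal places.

Initially, labor force = 2,393.85 + 265.54 = 2,659.39 thousand, so u = 265.54/2,659.39 = 9.98%.
After the first change, unemployed falls and employed rises by 21.74; labor force unchanged → E = 2,415.59, U = 243.80, labor force = 2,659.39 thousand.
After the second change, employed falls and unemployed rises by 23.95; labor force unchanged → E = 2,391.64, U = 267.75, labor force = 2,659.39 thousand.
New unemployment rate = 267.75 / 2,659.39 = 10.07%.

New unemployment rate ≈ 10.07%.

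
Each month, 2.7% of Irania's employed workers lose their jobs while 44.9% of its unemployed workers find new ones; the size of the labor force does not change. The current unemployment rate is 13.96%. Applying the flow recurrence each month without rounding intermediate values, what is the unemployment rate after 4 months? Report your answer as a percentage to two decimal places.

With a fixed labor force, u_{t+1} = u_t + s·(1−u_t) − f·u_t = u_t·(1−s−f) + s.
Here 1−s−f = 0.524 and s = 0.027.
u_1 = 0.139600 × 0.524 + 0.027 = 0.100150.
u_2 = 0.100150 × 0.524 + 0.027 = 0.079479.
u_3 = 0.079479 × 0.524 + 0.027 = 0.068647.
u_4 = 0.068647 × 0.524 + 0.027 = 0.062971.

Unemployment rate after four months ≈ 6.30%.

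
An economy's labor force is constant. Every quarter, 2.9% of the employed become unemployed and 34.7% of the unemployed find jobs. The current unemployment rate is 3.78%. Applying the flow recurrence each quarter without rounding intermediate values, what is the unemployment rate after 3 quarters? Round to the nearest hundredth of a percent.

Unemployment rate after three quarters ≈ 6.76%.

With a fixed labor force, u_{t+1} = u_t + s·(1−u_t) − f·u_t = u_t·(1−s−f) + s.
Here 1−s−f = 0.624 and s = 0.029.
u_1 = 0.037800 × 0.624 + 0.029 = 0.052587.
u_2 = 0.052587 × 0.624 + 0.029 = 0.061814.
u_3 = 0.061814 × 0.624 + 0.029 = 0.067572.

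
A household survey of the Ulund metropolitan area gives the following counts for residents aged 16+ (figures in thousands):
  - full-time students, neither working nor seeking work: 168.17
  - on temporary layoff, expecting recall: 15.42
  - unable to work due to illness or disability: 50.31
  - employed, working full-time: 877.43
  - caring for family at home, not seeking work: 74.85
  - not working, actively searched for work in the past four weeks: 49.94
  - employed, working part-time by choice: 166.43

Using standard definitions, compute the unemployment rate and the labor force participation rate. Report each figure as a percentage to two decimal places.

Unemployment rate ≈ 5.89%; labor force participation rate ≈ 79.09%.

Employed = 877.43 + 166.43 = 1,043.86 thousand.
Unemployed = 15.42 + 49.94 = 65.36 thousand (jobless and actively searching, or on temporary layoff).
Labor force = 1,043.86 + 65.36 = 1,109.22 thousand.
Not in labor force = 168.17 + 50.31 + 74.85 = 293.33 thousand (those not working and not actively searching are outside the labor force).
Civilian working-age population = 1,109.22 + 293.33 = 1,402.55 thousand.
Unemployment rate = 65.36 / 1,109.22 = 5.89%.
Labor force participation rate = 1,109.22 / 1,402.55 = 79.09%.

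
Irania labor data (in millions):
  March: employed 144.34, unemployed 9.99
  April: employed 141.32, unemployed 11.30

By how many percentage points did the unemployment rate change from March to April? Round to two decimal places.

March: labor force = 144.34 + 9.99 = 154.33; u = 9.99/154.33 = 6.47%.
April: labor force = 141.32 + 11.30 = 152.62; u = 11.30/152.62 = 7.40%.
Change = 7.40% − 6.47% = +0.93 pp.

The unemployment rate changed by +0.93 percentage points.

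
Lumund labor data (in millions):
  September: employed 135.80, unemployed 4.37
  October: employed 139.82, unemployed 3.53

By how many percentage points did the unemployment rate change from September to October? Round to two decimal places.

The unemployment rate changed by −0.66 percentage points.

September: labor force = 135.80 + 4.37 = 140.17; u = 4.37/140.17 = 3.12%.
October: labor force = 139.82 + 3.53 = 143.35; u = 3.53/143.35 = 2.46%.
Change = 2.46% − 3.12% = −0.66 pp.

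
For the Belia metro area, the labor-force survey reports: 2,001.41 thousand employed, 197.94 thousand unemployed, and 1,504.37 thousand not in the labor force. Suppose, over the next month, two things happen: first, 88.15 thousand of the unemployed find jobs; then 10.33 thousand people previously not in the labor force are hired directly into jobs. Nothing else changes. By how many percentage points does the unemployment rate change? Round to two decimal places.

The unemployment rate changes by −4.03 percentage points.

Initially, labor force = 2,001.41 + 197.94 = 2,199.35 thousand, so u = 197.94/2,199.35 = 9.00%.
After the first change, unemployed falls and employed rises by 88.15; labor force unchanged → E = 2,089.56, U = 109.79, labor force = 2,199.35 thousand.
After the second change, employed and labor force both rise by 10.33; unemployed unchanged → E = 2,099.89, U = 109.79, labor force = 2,209.68 thousand.
New unemployment rate = 109.79 / 2,209.68 = 4.97%.
Change = 4.97% − 9.00% = −4.03 percentage points.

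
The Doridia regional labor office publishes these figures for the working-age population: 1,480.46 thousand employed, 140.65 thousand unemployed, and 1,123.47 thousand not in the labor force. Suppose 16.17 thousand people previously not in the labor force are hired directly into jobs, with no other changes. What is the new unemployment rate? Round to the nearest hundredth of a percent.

Initially, labor force = 1,480.46 + 140.65 = 1,621.11 thousand, so u = 140.65/1,621.11 = 8.68%.
After the change, employed and labor force both rise by 16.17; unemployed unchanged → E = 1,496.63, U = 140.65, labor force = 1,637.28 thousand.
New unemployment rate = 140.65 / 1,637.28 = 8.59%.

New unemployment rate ≈ 8.59%.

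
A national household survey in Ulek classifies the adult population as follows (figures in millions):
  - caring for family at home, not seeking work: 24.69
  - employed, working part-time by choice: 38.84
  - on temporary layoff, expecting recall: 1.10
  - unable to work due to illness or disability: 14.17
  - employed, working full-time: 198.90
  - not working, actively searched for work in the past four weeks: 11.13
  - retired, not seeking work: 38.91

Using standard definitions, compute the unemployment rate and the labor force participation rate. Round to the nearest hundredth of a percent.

Unemployment rate ≈ 4.89%; labor force participation rate ≈ 76.27%.

Employed = 38.84 + 198.90 = 237.74 million.
Unemployed = 1.10 + 11.13 = 12.23 million (jobless and actively searching, or on temporary layoff).
Labor force = 237.74 + 12.23 = 249.97 million.
Not in labor force = 24.69 + 14.17 + 38.91 = 77.77 million (those not working and not actively searching are outside the labor force).
Civilian working-age population = 249.97 + 77.77 = 327.74 million.
Unemployment rate = 12.23 / 249.97 = 4.89%.
Labor force participation rate = 249.97 / 327.74 = 76.27%.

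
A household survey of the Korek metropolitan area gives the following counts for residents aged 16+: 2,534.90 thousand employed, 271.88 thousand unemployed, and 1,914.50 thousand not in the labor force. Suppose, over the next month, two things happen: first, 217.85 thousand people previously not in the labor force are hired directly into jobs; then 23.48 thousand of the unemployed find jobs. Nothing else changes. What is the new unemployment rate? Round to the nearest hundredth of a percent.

New unemployment rate ≈ 8.21%.

Initially, labor force = 2,534.90 + 271.88 = 2,806.78 thousand, so u = 271.88/2,806.78 = 9.69%.
After the first change, employed and labor force both rise by 217.85; unemployed unchanged → E = 2,752.75, U = 271.88, labor force = 3,024.63 thousand.
After the second change, unemployed falls and employed rises by 23.48; labor force unchanged → E = 2,776.23, U = 248.40, labor force = 3,024.63 thousand.
New unemployment rate = 248.40 / 3,024.63 = 8.21%.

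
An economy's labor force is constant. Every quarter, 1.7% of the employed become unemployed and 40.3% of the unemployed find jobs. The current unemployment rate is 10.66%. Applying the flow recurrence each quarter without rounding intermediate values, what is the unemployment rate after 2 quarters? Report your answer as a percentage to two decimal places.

With a fixed labor force, u_{t+1} = u_t + s·(1−u_t) − f·u_t = u_t·(1−s−f) + s.
Here 1−s−f = 0.580 and s = 0.017.
u_1 = 0.106600 × 0.580 + 0.017 = 0.078828.
u_2 = 0.078828 × 0.580 + 0.017 = 0.062720.

Unemployment rate after two quarters ≈ 6.27%.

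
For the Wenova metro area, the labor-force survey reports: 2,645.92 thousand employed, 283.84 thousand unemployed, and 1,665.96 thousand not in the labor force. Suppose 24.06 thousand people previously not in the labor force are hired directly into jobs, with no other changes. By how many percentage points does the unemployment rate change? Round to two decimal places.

Initially, labor force = 2,645.92 + 283.84 = 2,929.76 thousand, so u = 283.84/2,929.76 = 9.69%.
After the change, employed and labor force both rise by 24.06; unemployed unchanged → E = 2,669.98, U = 283.84, labor force = 2,953.82 thousand.
New unemployment rate = 283.84 / 2,953.82 = 9.61%.
Change = 9.61% − 9.69% = −0.08 percentage points.

The unemployment rate changes by −0.08 percentage points.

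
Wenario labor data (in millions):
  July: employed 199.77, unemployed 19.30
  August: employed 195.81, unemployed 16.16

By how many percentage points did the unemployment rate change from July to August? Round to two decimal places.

The unemployment rate changed by −1.19 percentage points.

July: labor force = 199.77 + 19.30 = 219.07; u = 19.30/219.07 = 8.81%.
August: labor force = 195.81 + 16.16 = 211.97; u = 16.16/211.97 = 7.62%.
Change = 7.62% − 8.81% = −1.19 pp.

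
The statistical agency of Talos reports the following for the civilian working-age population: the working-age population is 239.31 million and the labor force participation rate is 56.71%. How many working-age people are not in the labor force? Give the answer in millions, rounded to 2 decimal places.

About 103.60 million are not in the labor force.

Share not in the labor force = 1 − 0.5671 = 0.4329.
Not in labor force = 0.4329 × 239.31 ≈ 103.60 million.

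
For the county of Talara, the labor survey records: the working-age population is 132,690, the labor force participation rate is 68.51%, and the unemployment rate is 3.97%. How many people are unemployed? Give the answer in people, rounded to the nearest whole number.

About 3,609 are unemployed.

Labor force = 0.6851 × 132,690 = 90,906.
Unemployed = 0.0397 × 90,906 ≈ 3,609.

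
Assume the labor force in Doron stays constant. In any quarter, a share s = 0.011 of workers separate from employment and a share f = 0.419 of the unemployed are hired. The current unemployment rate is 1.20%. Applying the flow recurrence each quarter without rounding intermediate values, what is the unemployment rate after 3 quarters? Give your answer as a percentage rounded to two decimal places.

With a fixed labor force, u_{t+1} = u_t + s·(1−u_t) − f·u_t = u_t·(1−s−f) + s.
Here 1−s−f = 0.570 and s = 0.011.
u_1 = 0.012000 × 0.570 + 0.011 = 0.017840.
u_2 = 0.017840 × 0.570 + 0.011 = 0.021169.
u_3 = 0.021169 × 0.570 + 0.011 = 0.023066.

Unemployment rate after three quarters ≈ 2.31%.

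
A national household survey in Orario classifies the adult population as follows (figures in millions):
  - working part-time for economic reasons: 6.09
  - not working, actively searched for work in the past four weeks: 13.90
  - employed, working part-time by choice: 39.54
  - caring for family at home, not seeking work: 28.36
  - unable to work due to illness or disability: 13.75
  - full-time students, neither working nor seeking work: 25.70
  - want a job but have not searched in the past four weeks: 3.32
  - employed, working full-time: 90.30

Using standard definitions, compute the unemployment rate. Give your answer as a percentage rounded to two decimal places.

Unemployment rate ≈ 9.28%.

Employed = 6.09 + 39.54 + 90.30 = 135.93 million (anyone who worked, including part-time for economic reasons, counts as employed).
Unemployed = 13.90 million.
Labor force = 135.93 + 13.90 = 149.83 million.
Unemployment rate = 13.90 / 149.83 = 9.28%.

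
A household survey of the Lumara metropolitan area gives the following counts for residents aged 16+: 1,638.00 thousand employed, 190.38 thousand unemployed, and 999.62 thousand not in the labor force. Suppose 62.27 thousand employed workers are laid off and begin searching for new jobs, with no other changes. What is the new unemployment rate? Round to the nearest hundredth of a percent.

New unemployment rate ≈ 13.82%.

Initially, labor force = 1,638.00 + 190.38 = 1,828.38 thousand, so u = 190.38/1,828.38 = 10.41%.
After the change, employed falls and unemployed rises by 62.27; labor force unchanged → E = 1,575.73, U = 252.65, labor force = 1,828.38 thousand.
New unemployment rate = 252.65 / 1,828.38 = 13.82%.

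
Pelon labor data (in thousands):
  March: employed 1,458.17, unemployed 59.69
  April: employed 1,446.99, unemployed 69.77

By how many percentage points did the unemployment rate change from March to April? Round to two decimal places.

March: labor force = 1,458.17 + 59.69 = 1,517.86; u = 59.69/1,517.86 = 3.93%.
April: labor force = 1,446.99 + 69.77 = 1,516.76; u = 69.77/1,516.76 = 4.60%.
Change = 4.60% − 3.93% = +0.67 pp.

The unemployment rate changed by +0.67 percentage points.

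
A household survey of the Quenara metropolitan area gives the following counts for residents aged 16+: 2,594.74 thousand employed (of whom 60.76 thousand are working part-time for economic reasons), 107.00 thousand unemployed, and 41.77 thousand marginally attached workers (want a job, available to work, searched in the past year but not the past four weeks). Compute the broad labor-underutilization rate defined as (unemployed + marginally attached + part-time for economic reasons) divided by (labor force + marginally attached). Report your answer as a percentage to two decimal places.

Broad underutilization rate ≈ 7.64%.

Labor force = 2,594.74 + 107.00 = 2,701.74 thousand.
Numerator = 107.00 + 41.77 + 60.76 = 209.53 thousand.
Denominator = 2,701.74 + 41.77 = 2,743.51 thousand.
Broad rate = 209.53 / 2,743.51 = 7.64%.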